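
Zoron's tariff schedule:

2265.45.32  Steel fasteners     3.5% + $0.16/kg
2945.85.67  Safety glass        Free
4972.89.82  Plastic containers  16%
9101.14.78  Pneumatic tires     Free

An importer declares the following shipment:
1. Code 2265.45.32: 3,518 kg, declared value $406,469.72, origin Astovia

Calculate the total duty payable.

Line 1 (2265.45.32, Astovia, 3,518 kg, $406,469.72):
Base rate for 2265.45.32 is 3.5% + $0.16/kg.
Duty = $406,469.72 × 3.5% + 3,518 × $0.16 = $14,789.32.

$14,789.32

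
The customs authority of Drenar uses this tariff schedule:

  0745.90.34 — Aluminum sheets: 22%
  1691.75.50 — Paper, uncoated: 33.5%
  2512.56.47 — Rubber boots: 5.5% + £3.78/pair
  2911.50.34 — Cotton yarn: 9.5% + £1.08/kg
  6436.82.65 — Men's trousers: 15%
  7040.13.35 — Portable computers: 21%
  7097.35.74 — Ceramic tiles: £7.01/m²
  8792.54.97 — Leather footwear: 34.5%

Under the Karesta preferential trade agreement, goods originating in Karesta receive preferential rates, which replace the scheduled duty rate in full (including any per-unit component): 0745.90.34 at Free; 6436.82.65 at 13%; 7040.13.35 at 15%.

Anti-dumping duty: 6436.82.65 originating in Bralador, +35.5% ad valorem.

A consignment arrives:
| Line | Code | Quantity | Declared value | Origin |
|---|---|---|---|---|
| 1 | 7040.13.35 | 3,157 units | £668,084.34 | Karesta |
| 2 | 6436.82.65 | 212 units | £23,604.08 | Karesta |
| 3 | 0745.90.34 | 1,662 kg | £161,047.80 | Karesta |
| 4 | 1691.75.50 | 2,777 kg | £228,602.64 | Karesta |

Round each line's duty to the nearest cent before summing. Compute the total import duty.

£179,863.06

Line 1 (7040.13.35, Karesta, 3,157 units, £668,084.34):
Base rate for 7040.13.35 is 21%.
Origin Karesta qualifies under the Drenar–Karesta agreement and 7040.13.35 is covered: preferential rate 15% applies instead.
Duty = £668,084.34 × 15% = £100,212.65.
Line 2 (6436.82.65, Karesta, 212 units, £23,604.08):
Base rate for 6436.82.65 is 15%.
Origin Karesta qualifies under the Drenar–Karesta agreement and 6436.82.65 is covered: preferential rate 13% applies instead.
The additional-duty order on 6436.82.65 targets Bralador, not Karesta; it does not apply.
Duty = £23,604.08 × 13% = £3,068.53.
Line 3 (0745.90.34, Karesta, 1,662 kg, £161,047.80):
Base rate for 0745.90.34 is 22%.
Origin Karesta qualifies under the Drenar–Karesta agreement and 0745.90.34 is covered: preferential rate Free applies instead.
Duty = £161,047.80 × 0% = £0.00.
Line 4 (1691.75.50, Karesta, 2,777 kg, £228,602.64):
Base rate for 1691.75.50 is 33.5%.
Origin Karesta is the FTA partner but 1691.75.50 is not on the preference list; base rate stands.
Duty = £228,602.64 × 33.5% = £76,581.88.
Total = £100,212.65 + £3,068.53 + £0.00 + £76,581.88 = £179,863.06.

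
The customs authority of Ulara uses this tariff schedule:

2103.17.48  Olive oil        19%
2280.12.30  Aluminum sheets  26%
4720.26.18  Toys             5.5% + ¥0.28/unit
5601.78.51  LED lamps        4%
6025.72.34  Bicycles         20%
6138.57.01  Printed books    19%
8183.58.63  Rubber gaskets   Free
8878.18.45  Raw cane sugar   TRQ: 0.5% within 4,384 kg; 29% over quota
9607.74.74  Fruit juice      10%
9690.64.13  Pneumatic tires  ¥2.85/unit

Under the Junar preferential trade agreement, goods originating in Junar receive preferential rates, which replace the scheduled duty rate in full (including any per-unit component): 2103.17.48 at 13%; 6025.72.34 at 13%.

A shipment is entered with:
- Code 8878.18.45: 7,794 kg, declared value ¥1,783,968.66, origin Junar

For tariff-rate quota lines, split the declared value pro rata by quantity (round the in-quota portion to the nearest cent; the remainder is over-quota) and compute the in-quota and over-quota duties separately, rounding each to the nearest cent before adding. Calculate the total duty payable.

Line 1 (8878.18.45, Junar, 7,794 kg, ¥1,783,968.66):
Code 8878.18.45 is under a tariff-rate quota (threshold 4,384 kg). In-quota: 4,384 kg at 0.5%; over-quota: 3,410 kg at 29%.
Pro-rata value split: in-quota = ¥1,783,968.66 × 4,384/7,794 = ¥1,003,453.76; over-quota = ¥1,783,968.66 − ¥1,003,453.76 = ¥780,514.90.
In-quota duty = ¥1,003,453.76 × 0.5% = ¥5,017.27. Over-quota duty = ¥780,514.90 × 29% = ¥226,349.32.
Line duty = ¥5,017.27 + ¥226,349.32 = ¥231,366.59.

¥231,366.59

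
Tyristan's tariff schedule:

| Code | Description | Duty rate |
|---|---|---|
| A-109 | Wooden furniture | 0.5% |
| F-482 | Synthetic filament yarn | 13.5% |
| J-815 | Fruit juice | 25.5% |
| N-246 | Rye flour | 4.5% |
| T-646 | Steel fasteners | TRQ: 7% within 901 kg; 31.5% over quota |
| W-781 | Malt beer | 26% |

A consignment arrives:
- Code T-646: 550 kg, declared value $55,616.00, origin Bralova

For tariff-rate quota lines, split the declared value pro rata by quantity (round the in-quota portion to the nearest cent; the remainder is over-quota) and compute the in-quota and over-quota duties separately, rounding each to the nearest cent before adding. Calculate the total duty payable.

$3,893.12

Line 1 (T-646, Bralova, 550 kg, $55,616.00):
Code T-646 is under a tariff-rate quota (threshold 901 kg). Quantity 550 kg is within the quota, so the in-quota rate 7% applies to the full value.
Duty = $55,616.00 × 7% = $3,893.12.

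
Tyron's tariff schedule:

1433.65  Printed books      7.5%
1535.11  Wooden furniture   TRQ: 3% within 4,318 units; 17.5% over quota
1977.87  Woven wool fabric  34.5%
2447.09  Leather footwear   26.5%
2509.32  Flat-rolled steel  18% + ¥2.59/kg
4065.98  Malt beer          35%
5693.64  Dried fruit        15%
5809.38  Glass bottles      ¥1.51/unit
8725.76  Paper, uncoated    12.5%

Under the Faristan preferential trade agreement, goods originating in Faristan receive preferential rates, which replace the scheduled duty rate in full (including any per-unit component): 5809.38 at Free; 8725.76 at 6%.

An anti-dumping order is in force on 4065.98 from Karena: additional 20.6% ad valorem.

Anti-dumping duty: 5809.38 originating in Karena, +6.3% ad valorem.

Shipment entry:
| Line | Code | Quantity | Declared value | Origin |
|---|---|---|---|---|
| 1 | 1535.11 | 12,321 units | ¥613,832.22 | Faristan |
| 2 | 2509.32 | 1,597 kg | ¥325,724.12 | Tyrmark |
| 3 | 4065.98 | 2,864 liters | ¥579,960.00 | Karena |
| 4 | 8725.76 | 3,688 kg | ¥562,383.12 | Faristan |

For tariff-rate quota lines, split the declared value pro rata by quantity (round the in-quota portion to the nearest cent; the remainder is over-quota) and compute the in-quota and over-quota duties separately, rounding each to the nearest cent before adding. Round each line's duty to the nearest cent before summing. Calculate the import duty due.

Line 1 (1535.11, Faristan, 12,321 units, ¥613,832.22):
Code 1535.11 is under a tariff-rate quota (threshold 4,318 units). In-quota: 4,318 units at 3%; over-quota: 8,003 units at 17.5%.
Pro-rata value split: in-quota = ¥613,832.22 × 4,318/12,321 = ¥215,122.76; over-quota = ¥613,832.22 − ¥215,122.76 = ¥398,709.46.
In-quota duty = ¥215,122.76 × 3% = ¥6,453.68. Over-quota duty = ¥398,709.46 × 17.5% = ¥69,774.16.
Line duty = ¥6,453.68 + ¥69,774.16 = ¥76,227.84.
Line 2 (2509.32, Tyrmark, 1,597 kg, ¥325,724.12):
Base rate for 2509.32 is 18% + ¥2.59/kg.
Duty = ¥325,724.12 × 18% + 1,597 × ¥2.59 = ¥62,766.57.
Line 3 (4065.98, Karena, 2,864 liters, ¥579,960.00):
Base rate for 4065.98 is 35%.
Additional duty on 4065.98 from Karena: +20.6%. Applied ad valorem rate: 35% + 20.6% = 55.6%.
Duty = ¥579,960.00 × 55.6% = ¥322,457.76.
Line 4 (8725.76, Faristan, 3,688 kg, ¥562,383.12):
Base rate for 8725.76 is 12.5%.
Origin Faristan qualifies under the Tyron–Faristan agreement and 8725.76 is covered: preferential rate 6% applies instead.
Duty = ¥562,383.12 × 6% = ¥33,742.99.
Total = ¥76,227.84 + ¥62,766.57 + ¥322,457.76 + ¥33,742.99 = ¥495,195.16.

¥495,195.16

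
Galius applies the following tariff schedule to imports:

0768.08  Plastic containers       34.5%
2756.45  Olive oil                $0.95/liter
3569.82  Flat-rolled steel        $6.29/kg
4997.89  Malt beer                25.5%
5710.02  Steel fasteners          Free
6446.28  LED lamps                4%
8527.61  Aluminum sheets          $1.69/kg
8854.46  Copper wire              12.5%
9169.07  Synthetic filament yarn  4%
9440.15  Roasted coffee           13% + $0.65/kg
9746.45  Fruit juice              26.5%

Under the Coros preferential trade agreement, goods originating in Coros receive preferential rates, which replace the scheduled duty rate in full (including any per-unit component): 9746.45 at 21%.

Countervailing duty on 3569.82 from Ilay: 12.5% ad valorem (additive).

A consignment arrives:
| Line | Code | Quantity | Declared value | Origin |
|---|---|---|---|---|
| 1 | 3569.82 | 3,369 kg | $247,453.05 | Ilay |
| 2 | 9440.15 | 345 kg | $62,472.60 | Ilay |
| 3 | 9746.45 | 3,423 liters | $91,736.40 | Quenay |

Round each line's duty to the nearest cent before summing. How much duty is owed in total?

Line 1 (3569.82, Ilay, 3,369 kg, $247,453.05):
Base rate for 3569.82 is $6.29/kg.
Additional duty on 3569.82 from Ilay: +12.5% ad valorem. Applied ad valorem rate = 12.5%.
Duty = $247,453.05 × 12.5% + 3,369 × $6.29 = $52,122.64.
Line 2 (9440.15, Ilay, 345 kg, $62,472.60):
Base rate for 9440.15 is 13% + $0.65/kg.
Duty = $62,472.60 × 13% + 345 × $0.65 = $8,345.69.
Line 3 (9746.45, Quenay, 3,423 liters, $91,736.40):
Base rate for 9746.45 is 26.5%.
9746.45 has an FTA preferential rate, but origin Quenay is not Coros; base rate stands.
Duty = $91,736.40 × 26.5% = $24,310.15.
Total = $52,122.64 + $8,345.69 + $24,310.15 = $84,778.48.

$84,778.48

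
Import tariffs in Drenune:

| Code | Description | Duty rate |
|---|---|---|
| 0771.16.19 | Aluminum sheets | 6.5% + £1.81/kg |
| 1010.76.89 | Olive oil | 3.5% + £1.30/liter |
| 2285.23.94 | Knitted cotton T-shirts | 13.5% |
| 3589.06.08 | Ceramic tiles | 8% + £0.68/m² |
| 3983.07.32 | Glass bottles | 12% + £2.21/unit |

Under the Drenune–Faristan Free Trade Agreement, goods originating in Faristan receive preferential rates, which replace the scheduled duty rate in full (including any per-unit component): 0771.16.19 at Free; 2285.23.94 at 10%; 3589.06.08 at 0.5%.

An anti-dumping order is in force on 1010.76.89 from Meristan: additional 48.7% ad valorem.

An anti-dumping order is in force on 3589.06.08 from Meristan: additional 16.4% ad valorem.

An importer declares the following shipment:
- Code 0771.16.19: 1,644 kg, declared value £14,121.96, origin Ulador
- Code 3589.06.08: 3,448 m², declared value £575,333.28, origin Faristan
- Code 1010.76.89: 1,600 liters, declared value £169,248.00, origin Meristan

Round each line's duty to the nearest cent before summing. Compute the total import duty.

£97,197.70

Line 1 (0771.16.19, Ulador, 1,644 kg, £14,121.96):
Base rate for 0771.16.19 is 6.5% + £1.81/kg.
0771.16.19 has an FTA preferential rate, but origin Ulador is not Faristan; base rate stands.
Duty = £14,121.96 × 6.5% + 1,644 × £1.81 = £3,893.57.
Line 2 (3589.06.08, Faristan, 3,448 m², £575,333.28):
Base rate for 3589.06.08 is 8% + £0.68/m².
Origin Faristan qualifies under the Drenune–Faristan agreement and 3589.06.08 is covered: preferential rate 0.5% applies instead.
The additional-duty order on 3589.06.08 targets Meristan, not Faristan; it does not apply.
Duty = £575,333.28 × 0.5% = £2,876.67.
Line 3 (1010.76.89, Meristan, 1,600 liters, £169,248.00):
Base rate for 1010.76.89 is 3.5% + £1.30/liter.
Additional duty on 1010.76.89 from Meristan: +48.7%. Applied ad valorem rate: 3.5% + 48.7% = 52.2%.
Duty = £169,248.00 × 52.2% + 1,600 × £1.30 = £90,427.46.
Total = £3,893.57 + £2,876.67 + £90,427.46 = £97,197.70.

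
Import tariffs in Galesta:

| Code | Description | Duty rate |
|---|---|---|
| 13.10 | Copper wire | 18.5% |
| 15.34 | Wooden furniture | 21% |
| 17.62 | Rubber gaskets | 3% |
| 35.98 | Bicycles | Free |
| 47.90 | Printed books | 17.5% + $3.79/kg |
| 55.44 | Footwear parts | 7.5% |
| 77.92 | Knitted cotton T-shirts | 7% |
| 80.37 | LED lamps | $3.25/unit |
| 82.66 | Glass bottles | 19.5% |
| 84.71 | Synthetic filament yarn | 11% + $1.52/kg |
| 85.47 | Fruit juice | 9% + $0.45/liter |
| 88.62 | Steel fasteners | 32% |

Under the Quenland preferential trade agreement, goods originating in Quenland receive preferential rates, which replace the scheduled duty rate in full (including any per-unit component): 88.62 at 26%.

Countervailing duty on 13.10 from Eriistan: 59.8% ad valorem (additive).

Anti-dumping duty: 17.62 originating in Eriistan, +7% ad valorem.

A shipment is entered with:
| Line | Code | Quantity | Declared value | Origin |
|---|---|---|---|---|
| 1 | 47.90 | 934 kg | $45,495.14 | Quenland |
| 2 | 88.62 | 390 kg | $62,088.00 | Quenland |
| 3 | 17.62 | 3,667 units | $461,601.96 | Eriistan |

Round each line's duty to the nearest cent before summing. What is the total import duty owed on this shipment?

$73,804.59

Line 1 (47.90, Quenland, 934 kg, $45,495.14):
Base rate for 47.90 is 17.5% + $3.79/kg.
Origin Quenland is the FTA partner but 47.90 is not on the preference list; base rate stands.
Duty = $45,495.14 × 17.5% + 934 × $3.79 = $11,501.51.
Line 2 (88.62, Quenland, 390 kg, $62,088.00):
Base rate for 88.62 is 32%.
Origin Quenland qualifies under the Galesta–Quenland agreement and 88.62 is covered: preferential rate 26% applies instead.
Duty = $62,088.00 × 26% = $16,142.88.
Line 3 (17.62, Eriistan, 3,667 units, $461,601.96):
Base rate for 17.62 is 3%.
Additional duty on 17.62 from Eriistan: +7%. Applied ad valorem rate: 3% + 7% = 10%.
Duty = $461,601.96 × 10% = $46,160.20.
Total = $11,501.51 + $16,142.88 + $46,160.20 = $73,804.59.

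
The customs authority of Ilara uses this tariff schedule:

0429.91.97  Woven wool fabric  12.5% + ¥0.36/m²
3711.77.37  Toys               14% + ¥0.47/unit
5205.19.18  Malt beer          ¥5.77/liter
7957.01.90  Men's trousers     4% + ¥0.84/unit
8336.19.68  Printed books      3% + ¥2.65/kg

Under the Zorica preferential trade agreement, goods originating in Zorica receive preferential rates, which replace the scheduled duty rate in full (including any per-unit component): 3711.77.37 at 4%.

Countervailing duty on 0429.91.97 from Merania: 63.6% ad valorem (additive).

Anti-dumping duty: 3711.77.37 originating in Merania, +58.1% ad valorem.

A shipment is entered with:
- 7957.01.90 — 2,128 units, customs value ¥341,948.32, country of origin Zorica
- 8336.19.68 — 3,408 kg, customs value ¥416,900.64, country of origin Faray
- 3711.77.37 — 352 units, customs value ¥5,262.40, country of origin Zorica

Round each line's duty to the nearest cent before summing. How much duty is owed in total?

¥37,214.17

Line 1 (7957.01.90, Zorica, 2,128 units, ¥341,948.32):
Base rate for 7957.01.90 is 4% + ¥0.84/unit.
Origin Zorica is the FTA partner but 7957.01.90 is not on the preference list; base rate stands.
Duty = ¥341,948.32 × 4% + 2,128 × ¥0.84 = ¥15,465.45.
Line 2 (8336.19.68, Faray, 3,408 kg, ¥416,900.64):
Base rate for 8336.19.68 is 3% + ¥2.65/kg.
Duty = ¥416,900.64 × 3% + 3,408 × ¥2.65 = ¥21,538.22.
Line 3 (3711.77.37, Zorica, 352 units, ¥5,262.40):
Base rate for 3711.77.37 is 14% + ¥0.47/unit.
Origin Zorica qualifies under the Ilara–Zorica agreement and 3711.77.37 is covered: preferential rate 4% applies instead.
The additional-duty order on 3711.77.37 targets Merania, not Zorica; it does not apply.
Duty = ¥5,262.40 × 4% = ¥210.50.
Total = ¥15,465.45 + ¥21,538.22 + ¥210.50 = ¥37,214.17.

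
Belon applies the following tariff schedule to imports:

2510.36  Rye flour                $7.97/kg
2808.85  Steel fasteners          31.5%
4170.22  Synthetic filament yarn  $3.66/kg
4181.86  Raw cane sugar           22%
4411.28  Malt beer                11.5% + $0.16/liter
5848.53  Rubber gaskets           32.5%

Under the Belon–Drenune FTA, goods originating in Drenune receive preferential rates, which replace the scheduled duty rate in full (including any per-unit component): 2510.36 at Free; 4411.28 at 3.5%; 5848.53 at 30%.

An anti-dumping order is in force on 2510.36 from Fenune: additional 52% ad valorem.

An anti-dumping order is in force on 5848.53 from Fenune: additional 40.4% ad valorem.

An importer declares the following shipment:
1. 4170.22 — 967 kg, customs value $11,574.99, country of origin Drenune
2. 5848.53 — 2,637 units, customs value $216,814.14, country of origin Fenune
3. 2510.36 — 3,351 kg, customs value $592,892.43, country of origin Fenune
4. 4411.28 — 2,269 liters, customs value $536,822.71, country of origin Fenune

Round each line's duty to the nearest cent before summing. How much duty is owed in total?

$558,705.91

Line 1 (4170.22, Drenune, 967 kg, $11,574.99):
Base rate for 4170.22 is $3.66/kg.
Origin Drenune is the FTA partner but 4170.22 is not on the preference list; base rate stands.
Duty = 967 × $3.66 = $3,539.22.
Line 2 (5848.53, Fenune, 2,637 units, $216,814.14):
Base rate for 5848.53 is 32.5%.
5848.53 has an FTA preferential rate, but origin Fenune is not Drenune; base rate stands.
Additional duty on 5848.53 from Fenune: +40.4%. Applied ad valorem rate: 32.5% + 40.4% = 72.9%.
Duty = $216,814.14 × 72.9% = $158,057.51.
Line 3 (2510.36, Fenune, 3,351 kg, $592,892.43):
Base rate for 2510.36 is $7.97/kg.
2510.36 has an FTA preferential rate, but origin Fenune is not Drenune; base rate stands.
Additional duty on 2510.36 from Fenune: +52% ad valorem. Applied ad valorem rate = 52%.
Duty = $592,892.43 × 52% + 3,351 × $7.97 = $335,011.53.
Line 4 (4411.28, Fenune, 2,269 liters, $536,822.71):
Base rate for 4411.28 is 11.5% + $0.16/liter.
4411.28 has an FTA preferential rate, but origin Fenune is not Drenune; base rate stands.
Duty = $536,822.71 × 11.5% + 2,269 × $0.16 = $62,097.65.
Total = $3,539.22 + $158,057.51 + $335,011.53 + $62,097.65 = $558,705.91.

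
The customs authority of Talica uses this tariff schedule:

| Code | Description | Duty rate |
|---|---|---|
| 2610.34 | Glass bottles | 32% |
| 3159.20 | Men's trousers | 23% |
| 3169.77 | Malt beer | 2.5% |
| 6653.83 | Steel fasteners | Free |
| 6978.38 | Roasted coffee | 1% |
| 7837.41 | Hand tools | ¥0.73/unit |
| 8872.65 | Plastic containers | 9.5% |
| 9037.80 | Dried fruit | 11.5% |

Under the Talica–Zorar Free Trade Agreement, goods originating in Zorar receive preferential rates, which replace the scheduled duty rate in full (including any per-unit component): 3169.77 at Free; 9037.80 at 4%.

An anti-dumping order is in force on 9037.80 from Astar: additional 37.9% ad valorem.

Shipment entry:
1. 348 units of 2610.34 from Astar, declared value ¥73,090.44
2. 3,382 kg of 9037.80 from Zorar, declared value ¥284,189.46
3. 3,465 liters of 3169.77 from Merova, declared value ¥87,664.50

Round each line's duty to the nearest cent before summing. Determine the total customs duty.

Line 1 (2610.34, Astar, 348 units, ¥73,090.44):
Base rate for 2610.34 is 32%.
Duty = ¥73,090.44 × 32% = ¥23,388.94.
Line 2 (9037.80, Zorar, 3,382 kg, ¥284,189.46):
Base rate for 9037.80 is 11.5%.
Origin Zorar qualifies under the Talica–Zorar agreement and 9037.80 is covered: preferential rate 4% applies instead.
The additional-duty order on 9037.80 targets Astar, not Zorar; it does not apply.
Duty = ¥284,189.46 × 4% = ¥11,367.58.
Line 3 (3169.77, Merova, 3,465 liters, ¥87,664.50):
Base rate for 3169.77 is 2.5%.
3169.77 has an FTA preferential rate, but origin Merova is not Zorar; base rate stands.
Duty = ¥87,664.50 × 2.5% = ¥2,191.61.
Total = ¥23,388.94 + ¥11,367.58 + ¥2,191.61 = ¥36,948.13.

¥36,948.13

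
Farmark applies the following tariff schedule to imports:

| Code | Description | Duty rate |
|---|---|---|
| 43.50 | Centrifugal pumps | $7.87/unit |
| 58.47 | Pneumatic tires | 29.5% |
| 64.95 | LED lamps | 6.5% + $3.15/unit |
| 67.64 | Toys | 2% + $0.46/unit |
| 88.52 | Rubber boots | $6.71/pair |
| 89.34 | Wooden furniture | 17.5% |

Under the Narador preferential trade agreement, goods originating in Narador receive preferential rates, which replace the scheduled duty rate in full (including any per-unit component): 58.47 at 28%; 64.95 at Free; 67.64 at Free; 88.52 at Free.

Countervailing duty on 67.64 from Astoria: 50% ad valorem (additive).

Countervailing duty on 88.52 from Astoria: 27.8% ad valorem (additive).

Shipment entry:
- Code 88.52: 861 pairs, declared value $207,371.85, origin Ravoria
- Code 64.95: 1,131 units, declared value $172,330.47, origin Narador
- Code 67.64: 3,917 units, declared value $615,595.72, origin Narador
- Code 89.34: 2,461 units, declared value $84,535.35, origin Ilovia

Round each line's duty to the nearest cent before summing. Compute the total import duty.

$20,571.00

Line 1 (88.52, Ravoria, 861 pairs, $207,371.85):
Base rate for 88.52 is $6.71/pair.
88.52 has an FTA preferential rate, but origin Ravoria is not Narador; base rate stands.
The additional-duty order on 88.52 targets Astoria, not Ravoria; it does not apply.
Duty = 861 × $6.71 = $5,777.31.
Line 2 (64.95, Narador, 1,131 units, $172,330.47):
Base rate for 64.95 is 6.5% + $3.15/unit.
Origin Narador qualifies under the Farmark–Narador agreement and 64.95 is covered: preferential rate Free applies instead.
Duty = $172,330.47 × 0% = $0.00.
Line 3 (67.64, Narador, 3,917 units, $615,595.72):
Base rate for 67.64 is 2% + $0.46/unit.
Origin Narador qualifies under the Farmark–Narador agreement and 67.64 is covered: preferential rate Free applies instead.
The additional-duty order on 67.64 targets Astoria, not Narador; it does not apply.
Duty = $615,595.72 × 0% = $0.00.
Line 4 (89.34, Ilovia, 2,461 units, $84,535.35):
Base rate for 89.34 is 17.5%.
Duty = $84,535.35 × 17.5% = $14,793.69.
Total = $5,777.31 + $0.00 + $0.00 + $14,793.69 = $20,571.00.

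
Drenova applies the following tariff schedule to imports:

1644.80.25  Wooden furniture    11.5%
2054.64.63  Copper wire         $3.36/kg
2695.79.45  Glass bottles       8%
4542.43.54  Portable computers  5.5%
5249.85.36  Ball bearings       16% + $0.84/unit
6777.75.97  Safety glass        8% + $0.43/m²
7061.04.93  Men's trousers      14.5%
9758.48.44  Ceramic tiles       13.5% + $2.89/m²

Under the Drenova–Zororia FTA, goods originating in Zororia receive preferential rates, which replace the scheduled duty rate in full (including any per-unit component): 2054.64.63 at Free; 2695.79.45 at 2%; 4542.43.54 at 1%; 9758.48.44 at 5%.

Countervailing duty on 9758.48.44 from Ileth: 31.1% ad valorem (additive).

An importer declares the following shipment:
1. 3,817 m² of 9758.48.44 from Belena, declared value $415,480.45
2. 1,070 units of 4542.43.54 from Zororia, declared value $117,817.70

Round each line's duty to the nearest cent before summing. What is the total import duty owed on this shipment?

$68,299.17

Line 1 (9758.48.44, Belena, 3,817 m², $415,480.45):
Base rate for 9758.48.44 is 13.5% + $2.89/m².
9758.48.44 has an FTA preferential rate, but origin Belena is not Zororia; base rate stands.
The additional-duty order on 9758.48.44 targets Ileth, not Belena; it does not apply.
Duty = $415,480.45 × 13.5% + 3,817 × $2.89 = $67,120.99.
Line 2 (4542.43.54, Zororia, 1,070 units, $117,817.70):
Base rate for 4542.43.54 is 5.5%.
Origin Zororia qualifies under the Drenova–Zororia agreement and 4542.43.54 is covered: preferential rate 1% applies instead.
Duty = $117,817.70 × 1% = $1,178.18.
Total = $67,120.99 + $1,178.18 = $68,299.17.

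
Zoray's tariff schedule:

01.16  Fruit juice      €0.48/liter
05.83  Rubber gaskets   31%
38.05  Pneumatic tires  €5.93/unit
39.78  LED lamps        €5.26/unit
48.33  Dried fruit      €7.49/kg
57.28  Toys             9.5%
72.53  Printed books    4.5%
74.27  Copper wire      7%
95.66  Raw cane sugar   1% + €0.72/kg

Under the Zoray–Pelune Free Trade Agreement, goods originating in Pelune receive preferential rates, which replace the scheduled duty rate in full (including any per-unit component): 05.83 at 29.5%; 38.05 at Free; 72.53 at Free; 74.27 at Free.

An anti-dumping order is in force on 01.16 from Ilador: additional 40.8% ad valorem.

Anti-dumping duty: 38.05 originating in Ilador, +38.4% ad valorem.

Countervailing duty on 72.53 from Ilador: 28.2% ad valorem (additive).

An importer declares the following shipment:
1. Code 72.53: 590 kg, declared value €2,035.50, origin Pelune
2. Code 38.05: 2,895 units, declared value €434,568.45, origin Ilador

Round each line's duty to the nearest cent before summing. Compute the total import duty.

€184,041.63

Line 1 (72.53, Pelune, 590 kg, €2,035.50):
Base rate for 72.53 is 4.5%.
Origin Pelune qualifies under the Zoray–Pelune agreement and 72.53 is covered: preferential rate Free applies instead.
The additional-duty order on 72.53 targets Ilador, not Pelune; it does not apply.
Duty = €2,035.50 × 0% = €0.00.
Line 2 (38.05, Ilador, 2,895 units, €434,568.45):
Base rate for 38.05 is €5.93/unit.
38.05 has an FTA preferential rate, but origin Ilador is not Pelune; base rate stands.
Additional duty on 38.05 from Ilador: +38.4% ad valorem. Applied ad valorem rate = 38.4%.
Duty = €434,568.45 × 38.4% + 2,895 × €5.93 = €184,041.63.
Total = €0.00 + €184,041.63 = €184,041.63.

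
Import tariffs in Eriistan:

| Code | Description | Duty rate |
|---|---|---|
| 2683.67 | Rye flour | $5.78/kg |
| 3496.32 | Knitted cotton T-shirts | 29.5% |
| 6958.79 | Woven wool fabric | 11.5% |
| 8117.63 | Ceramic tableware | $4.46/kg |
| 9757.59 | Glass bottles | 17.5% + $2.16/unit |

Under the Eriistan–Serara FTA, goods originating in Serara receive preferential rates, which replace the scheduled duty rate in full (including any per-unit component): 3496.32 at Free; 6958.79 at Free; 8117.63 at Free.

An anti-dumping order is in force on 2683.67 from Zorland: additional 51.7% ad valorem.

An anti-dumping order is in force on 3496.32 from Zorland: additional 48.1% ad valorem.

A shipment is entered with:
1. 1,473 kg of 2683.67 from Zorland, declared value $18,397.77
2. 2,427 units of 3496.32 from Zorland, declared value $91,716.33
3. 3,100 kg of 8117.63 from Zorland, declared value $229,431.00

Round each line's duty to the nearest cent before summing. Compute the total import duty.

$103,023.46

Line 1 (2683.67, Zorland, 1,473 kg, $18,397.77):
Base rate for 2683.67 is $5.78/kg.
Additional duty on 2683.67 from Zorland: +51.7% ad valorem. Applied ad valorem rate = 51.7%.
Duty = $18,397.77 × 51.7% + 1,473 × $5.78 = $18,025.59.
Line 2 (3496.32, Zorland, 2,427 units, $91,716.33):
Base rate for 3496.32 is 29.5%.
3496.32 has an FTA preferential rate, but origin Zorland is not Serara; base rate stands.
Additional duty on 3496.32 from Zorland: +48.1%. Applied ad valorem rate: 29.5% + 48.1% = 77.6%.
Duty = $91,716.33 × 77.6% = $71,171.87.
Line 3 (8117.63, Zorland, 3,100 kg, $229,431.00):
Base rate for 8117.63 is $4.46/kg.
8117.63 has an FTA preferential rate, but origin Zorland is not Serara; base rate stands.
Duty = 3,100 × $4.46 = $13,826.00.
Total = $18,025.59 + $71,171.87 + $13,826.00 = $103,023.46.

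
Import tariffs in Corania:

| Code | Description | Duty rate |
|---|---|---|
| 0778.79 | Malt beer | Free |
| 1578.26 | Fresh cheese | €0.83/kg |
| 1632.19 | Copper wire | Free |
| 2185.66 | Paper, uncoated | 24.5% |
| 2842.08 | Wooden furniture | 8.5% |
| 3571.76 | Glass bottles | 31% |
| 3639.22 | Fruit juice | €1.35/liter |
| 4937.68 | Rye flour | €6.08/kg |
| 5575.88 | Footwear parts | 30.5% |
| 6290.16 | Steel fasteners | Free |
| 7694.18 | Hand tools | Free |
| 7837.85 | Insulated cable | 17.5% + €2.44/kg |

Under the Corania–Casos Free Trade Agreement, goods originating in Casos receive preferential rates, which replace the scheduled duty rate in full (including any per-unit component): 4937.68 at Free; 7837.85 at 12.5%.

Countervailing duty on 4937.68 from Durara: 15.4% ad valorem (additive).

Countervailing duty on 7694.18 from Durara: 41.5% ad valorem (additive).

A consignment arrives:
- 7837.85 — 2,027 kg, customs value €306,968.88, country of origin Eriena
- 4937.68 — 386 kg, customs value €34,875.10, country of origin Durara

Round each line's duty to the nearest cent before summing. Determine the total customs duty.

Line 1 (7837.85, Eriena, 2,027 kg, €306,968.88):
Base rate for 7837.85 is 17.5% + €2.44/kg.
7837.85 has an FTA preferential rate, but origin Eriena is not Casos; base rate stands.
Duty = €306,968.88 × 17.5% + 2,027 × €2.44 = €58,665.43.
Line 2 (4937.68, Durara, 386 kg, €34,875.10):
Base rate for 4937.68 is €6.08/kg.
4937.68 has an FTA preferential rate, but origin Durara is not Casos; base rate stands.
Additional duty on 4937.68 from Durara: +15.4% ad valorem. Applied ad valorem rate = 15.4%.
Duty = €34,875.10 × 15.4% + 386 × €6.08 = €7,717.65.
Total = €58,665.43 + €7,717.65 = €66,383.08.

€66,383.08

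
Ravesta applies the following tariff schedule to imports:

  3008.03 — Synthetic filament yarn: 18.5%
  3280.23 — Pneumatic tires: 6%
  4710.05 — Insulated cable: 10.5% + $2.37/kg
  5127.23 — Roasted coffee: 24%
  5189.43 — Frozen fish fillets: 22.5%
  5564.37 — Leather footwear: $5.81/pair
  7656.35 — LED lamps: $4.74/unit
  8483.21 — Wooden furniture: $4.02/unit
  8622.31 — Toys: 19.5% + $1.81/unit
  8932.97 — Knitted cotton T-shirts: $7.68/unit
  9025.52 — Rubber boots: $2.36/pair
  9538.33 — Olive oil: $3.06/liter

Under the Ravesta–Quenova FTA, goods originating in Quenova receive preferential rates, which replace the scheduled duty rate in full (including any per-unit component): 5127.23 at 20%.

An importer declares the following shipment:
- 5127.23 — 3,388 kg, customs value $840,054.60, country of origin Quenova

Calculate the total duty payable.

$168,010.92

Line 1 (5127.23, Quenova, 3,388 kg, $840,054.60):
Base rate for 5127.23 is 24%.
Origin Quenova qualifies under the Ravesta–Quenova agreement and 5127.23 is covered: preferential rate 20% applies instead.
Duty = $840,054.60 × 20% = $168,010.92.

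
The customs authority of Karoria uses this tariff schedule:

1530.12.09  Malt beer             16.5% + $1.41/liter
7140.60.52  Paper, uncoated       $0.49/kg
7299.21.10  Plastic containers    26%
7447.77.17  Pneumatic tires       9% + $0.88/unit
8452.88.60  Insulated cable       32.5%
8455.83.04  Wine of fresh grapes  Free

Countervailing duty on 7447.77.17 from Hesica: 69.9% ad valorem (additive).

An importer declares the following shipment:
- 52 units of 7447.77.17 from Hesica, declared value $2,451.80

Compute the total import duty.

Line 1 (7447.77.17, Hesica, 52 units, $2,451.80):
Base rate for 7447.77.17 is 9% + $0.88/unit.
Additional duty on 7447.77.17 from Hesica: +69.9%. Applied ad valorem rate: 9% + 69.9% = 78.9%.
Duty = $2,451.80 × 78.9% + 52 × $0.88 = $1,980.23.

$1,980.23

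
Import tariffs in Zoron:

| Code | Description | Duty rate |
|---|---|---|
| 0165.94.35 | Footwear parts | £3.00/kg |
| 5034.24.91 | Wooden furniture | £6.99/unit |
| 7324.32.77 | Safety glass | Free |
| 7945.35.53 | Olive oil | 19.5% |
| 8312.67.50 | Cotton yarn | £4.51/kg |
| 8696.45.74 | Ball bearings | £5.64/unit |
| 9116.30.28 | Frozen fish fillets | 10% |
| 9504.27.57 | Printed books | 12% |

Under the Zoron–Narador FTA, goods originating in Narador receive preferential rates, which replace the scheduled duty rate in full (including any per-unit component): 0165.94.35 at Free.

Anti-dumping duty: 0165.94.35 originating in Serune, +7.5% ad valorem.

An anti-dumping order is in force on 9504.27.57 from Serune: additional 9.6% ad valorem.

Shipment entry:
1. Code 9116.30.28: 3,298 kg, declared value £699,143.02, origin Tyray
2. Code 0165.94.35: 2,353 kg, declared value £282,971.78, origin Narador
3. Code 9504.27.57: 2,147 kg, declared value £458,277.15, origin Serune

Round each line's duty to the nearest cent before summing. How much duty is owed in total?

Line 1 (9116.30.28, Tyray, 3,298 kg, £699,143.02):
Base rate for 9116.30.28 is 10%.
Duty = £699,143.02 × 10% = £69,914.30.
Line 2 (0165.94.35, Narador, 2,353 kg, £282,971.78):
Base rate for 0165.94.35 is £3.00/kg.
Origin Narador qualifies under the Zoron–Narador agreement and 0165.94.35 is covered: preferential rate Free applies instead.
The additional-duty order on 0165.94.35 targets Serune, not Narador; it does not apply.
Duty = £282,971.78 × 0% = £0.00.
Line 3 (9504.27.57, Serune, 2,147 kg, £458,277.15):
Base rate for 9504.27.57 is 12%.
Additional duty on 9504.27.57 from Serune: +9.6%. Applied ad valorem rate: 12% + 9.6% = 21.6%.
Duty = £458,277.15 × 21.6% = £98,987.86.
Total = £69,914.30 + £0.00 + £98,987.86 = £168,902.16.

£168,902.16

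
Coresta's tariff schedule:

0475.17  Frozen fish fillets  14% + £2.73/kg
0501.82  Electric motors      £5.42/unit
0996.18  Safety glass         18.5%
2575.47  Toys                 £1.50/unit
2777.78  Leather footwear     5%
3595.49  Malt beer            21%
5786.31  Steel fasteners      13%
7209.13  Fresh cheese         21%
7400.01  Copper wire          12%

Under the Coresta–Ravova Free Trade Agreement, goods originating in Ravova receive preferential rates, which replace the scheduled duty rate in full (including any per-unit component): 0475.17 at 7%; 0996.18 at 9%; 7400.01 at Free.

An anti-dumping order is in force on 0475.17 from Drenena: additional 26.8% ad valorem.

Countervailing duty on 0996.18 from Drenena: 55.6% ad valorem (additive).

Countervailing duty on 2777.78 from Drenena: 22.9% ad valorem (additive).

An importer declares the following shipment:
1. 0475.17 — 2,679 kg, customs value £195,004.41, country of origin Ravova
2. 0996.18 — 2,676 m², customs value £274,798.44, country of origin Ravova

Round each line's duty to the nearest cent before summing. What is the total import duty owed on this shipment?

£38,382.17

Line 1 (0475.17, Ravova, 2,679 kg, £195,004.41):
Base rate for 0475.17 is 14% + £2.73/kg.
Origin Ravova qualifies under the Coresta–Ravova agreement and 0475.17 is covered: preferential rate 7% applies instead.
The additional-duty order on 0475.17 targets Drenena, not Ravova; it does not apply.
Duty = £195,004.41 × 7% = £13,650.31.
Line 2 (0996.18, Ravova, 2,676 m², £274,798.44):
Base rate for 0996.18 is 18.5%.
Origin Ravova qualifies under the Coresta–Ravova agreement and 0996.18 is covered: preferential rate 9% applies instead.
The additional-duty order on 0996.18 targets Drenena, not Ravova; it does not apply.
Duty = £274,798.44 × 9% = £24,731.86.
Total = £13,650.31 + £24,731.86 = £38,382.17.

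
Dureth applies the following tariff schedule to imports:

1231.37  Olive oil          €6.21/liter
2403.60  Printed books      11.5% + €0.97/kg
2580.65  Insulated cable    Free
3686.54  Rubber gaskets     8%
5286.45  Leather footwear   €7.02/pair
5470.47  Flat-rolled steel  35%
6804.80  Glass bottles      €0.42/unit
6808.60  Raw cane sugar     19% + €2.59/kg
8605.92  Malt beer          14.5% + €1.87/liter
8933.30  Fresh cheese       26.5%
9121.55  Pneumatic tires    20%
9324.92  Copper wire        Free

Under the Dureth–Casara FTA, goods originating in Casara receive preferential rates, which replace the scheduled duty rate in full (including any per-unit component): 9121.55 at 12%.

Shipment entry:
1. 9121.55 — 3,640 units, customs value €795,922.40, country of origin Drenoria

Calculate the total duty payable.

€159,184.48

Line 1 (9121.55, Drenoria, 3,640 units, €795,922.40):
Base rate for 9121.55 is 20%.
9121.55 has an FTA preferential rate, but origin Drenoria is not Casara; base rate stands.
Duty = €795,922.40 × 20% = €159,184.48.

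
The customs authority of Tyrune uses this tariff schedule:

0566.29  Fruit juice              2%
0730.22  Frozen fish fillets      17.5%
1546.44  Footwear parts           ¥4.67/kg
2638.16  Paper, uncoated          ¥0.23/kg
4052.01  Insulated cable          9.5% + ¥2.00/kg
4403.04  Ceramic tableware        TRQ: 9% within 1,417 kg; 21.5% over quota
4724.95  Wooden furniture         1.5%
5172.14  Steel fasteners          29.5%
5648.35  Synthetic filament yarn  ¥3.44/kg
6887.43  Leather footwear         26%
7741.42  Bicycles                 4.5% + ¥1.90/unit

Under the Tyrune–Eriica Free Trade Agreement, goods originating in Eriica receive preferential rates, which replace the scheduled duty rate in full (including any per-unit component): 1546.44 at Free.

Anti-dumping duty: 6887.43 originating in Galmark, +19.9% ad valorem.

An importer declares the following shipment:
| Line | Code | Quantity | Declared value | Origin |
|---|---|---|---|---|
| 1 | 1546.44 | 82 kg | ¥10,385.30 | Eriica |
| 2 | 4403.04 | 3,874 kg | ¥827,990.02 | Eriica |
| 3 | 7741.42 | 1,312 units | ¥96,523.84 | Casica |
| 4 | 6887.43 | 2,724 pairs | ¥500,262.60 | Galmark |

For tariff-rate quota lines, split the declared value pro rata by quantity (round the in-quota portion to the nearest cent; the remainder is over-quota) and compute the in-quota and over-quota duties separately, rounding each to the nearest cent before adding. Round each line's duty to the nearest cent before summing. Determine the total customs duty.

¥376,617.83

Line 1 (1546.44, Eriica, 82 kg, ¥10,385.30):
Base rate for 1546.44 is ¥4.67/kg.
Origin Eriica qualifies under the Tyrune–Eriica agreement and 1546.44 is covered: preferential rate Free applies instead.
Duty = ¥10,385.30 × 0% = ¥0.00.
Line 2 (4403.04, Eriica, 3,874 kg, ¥827,990.02):
Code 4403.04 is under a tariff-rate quota (threshold 1,417 kg). In-quota: 1,417 kg at 9%; over-quota: 2,457 kg at 21.5%.
Pro-rata value split: in-quota = ¥827,990.02 × 1,417/3,874 = ¥302,855.41; over-quota = ¥827,990.02 − ¥302,855.41 = ¥525,134.61.
In-quota duty = ¥302,855.41 × 9% = ¥27,256.99. Over-quota duty = ¥525,134.61 × 21.5% = ¥112,903.94.
Line duty = ¥27,256.99 + ¥112,903.94 = ¥140,160.93.
Line 3 (7741.42, Casica, 1,312 units, ¥96,523.84):
Base rate for 7741.42 is 4.5% + ¥1.90/unit.
Duty = ¥96,523.84 × 4.5% + 1,312 × ¥1.90 = ¥6,836.37.
Line 4 (6887.43, Galmark, 2,724 pairs, ¥500,262.60):
Base rate for 6887.43 is 26%.
Additional duty on 6887.43 from Galmark: +19.9%. Applied ad valorem rate: 26% + 19.9% = 45.9%.
Duty = ¥500,262.60 × 45.9% = ¥229,620.53.
Total = ¥0.00 + ¥140,160.93 + ¥6,836.37 + ¥229,620.53 = ¥376,617.83.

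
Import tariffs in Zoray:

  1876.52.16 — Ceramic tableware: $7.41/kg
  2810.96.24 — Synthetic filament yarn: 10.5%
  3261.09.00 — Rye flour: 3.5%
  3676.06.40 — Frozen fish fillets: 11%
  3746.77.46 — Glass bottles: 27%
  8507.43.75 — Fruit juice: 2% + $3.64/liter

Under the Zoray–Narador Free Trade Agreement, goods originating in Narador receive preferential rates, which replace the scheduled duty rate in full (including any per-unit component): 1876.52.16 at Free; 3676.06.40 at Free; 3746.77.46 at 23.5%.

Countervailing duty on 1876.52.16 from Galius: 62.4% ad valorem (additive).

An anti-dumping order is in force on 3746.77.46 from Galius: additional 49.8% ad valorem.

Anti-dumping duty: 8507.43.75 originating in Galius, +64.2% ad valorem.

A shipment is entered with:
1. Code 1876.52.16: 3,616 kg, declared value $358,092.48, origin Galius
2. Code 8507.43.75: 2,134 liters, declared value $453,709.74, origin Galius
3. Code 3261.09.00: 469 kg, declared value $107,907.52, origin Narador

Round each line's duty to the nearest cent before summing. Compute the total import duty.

Line 1 (1876.52.16, Galius, 3,616 kg, $358,092.48):
Base rate for 1876.52.16 is $7.41/kg.
1876.52.16 has an FTA preferential rate, but origin Galius is not Narador; base rate stands.
Additional duty on 1876.52.16 from Galius: +62.4% ad valorem. Applied ad valorem rate = 62.4%.
Duty = $358,092.48 × 62.4% + 3,616 × $7.41 = $250,244.27.
Line 2 (8507.43.75, Galius, 2,134 liters, $453,709.74):
Base rate for 8507.43.75 is 2% + $3.64/liter.
Additional duty on 8507.43.75 from Galius: +64.2%. Applied ad valorem rate: 2% + 64.2% = 66.2%.
Duty = $453,709.74 × 66.2% + 2,134 × $3.64 = $308,123.61.
Line 3 (3261.09.00, Narador, 469 kg, $107,907.52):
Base rate for 3261.09.00 is 3.5%.
Origin Narador is the FTA partner but 3261.09.00 is not on the preference list; base rate stands.
Duty = $107,907.52 × 3.5% = $3,776.76.
Total = $250,244.27 + $308,123.61 + $3,776.76 = $562,144.64.

$562,144.64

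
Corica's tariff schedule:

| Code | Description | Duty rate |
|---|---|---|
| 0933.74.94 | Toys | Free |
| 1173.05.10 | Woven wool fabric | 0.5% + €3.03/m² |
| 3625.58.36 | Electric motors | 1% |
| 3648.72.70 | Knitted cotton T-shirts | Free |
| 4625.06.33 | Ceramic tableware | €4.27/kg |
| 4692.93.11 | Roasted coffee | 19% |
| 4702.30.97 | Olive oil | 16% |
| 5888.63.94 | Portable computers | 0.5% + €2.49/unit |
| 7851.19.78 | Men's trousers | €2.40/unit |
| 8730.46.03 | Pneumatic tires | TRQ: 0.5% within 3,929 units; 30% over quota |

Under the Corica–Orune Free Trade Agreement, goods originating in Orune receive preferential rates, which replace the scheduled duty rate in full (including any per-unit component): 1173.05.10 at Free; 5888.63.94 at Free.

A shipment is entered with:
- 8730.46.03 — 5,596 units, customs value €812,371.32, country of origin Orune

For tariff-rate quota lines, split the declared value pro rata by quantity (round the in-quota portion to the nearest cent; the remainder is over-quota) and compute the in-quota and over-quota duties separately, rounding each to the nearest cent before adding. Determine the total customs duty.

€75,451.38

Line 1 (8730.46.03, Orune, 5,596 units, €812,371.32):
Code 8730.46.03 is under a tariff-rate quota (threshold 3,929 units). In-quota: 3,929 units at 0.5%; over-quota: 1,667 units at 30%.
Pro-rata value split: in-quota = €812,371.32 × 3,929/5,596 = €570,372.93; over-quota = €812,371.32 − €570,372.93 = €241,998.39.
In-quota duty = €570,372.93 × 0.5% = €2,851.86. Over-quota duty = €241,998.39 × 30% = €72,599.52.
Line duty = €2,851.86 + €72,599.52 = €75,451.38.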